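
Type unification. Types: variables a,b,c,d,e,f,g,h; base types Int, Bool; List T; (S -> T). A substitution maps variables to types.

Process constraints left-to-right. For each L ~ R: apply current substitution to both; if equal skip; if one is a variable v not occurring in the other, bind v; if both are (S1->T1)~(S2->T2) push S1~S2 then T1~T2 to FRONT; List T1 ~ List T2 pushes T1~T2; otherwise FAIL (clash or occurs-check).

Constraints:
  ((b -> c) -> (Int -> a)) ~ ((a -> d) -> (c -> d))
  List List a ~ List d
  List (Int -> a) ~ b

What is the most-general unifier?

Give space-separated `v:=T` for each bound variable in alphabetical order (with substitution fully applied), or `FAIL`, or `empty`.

Answer: FAIL

Derivation:
step 1: unify ((b -> c) -> (Int -> a)) ~ ((a -> d) -> (c -> d))  [subst: {-} | 2 pending]
  -> decompose arrow: push (b -> c)~(a -> d), (Int -> a)~(c -> d)
step 2: unify (b -> c) ~ (a -> d)  [subst: {-} | 3 pending]
  -> decompose arrow: push b~a, c~d
step 3: unify b ~ a  [subst: {-} | 4 pending]
  bind b := a
step 4: unify c ~ d  [subst: {b:=a} | 3 pending]
  bind c := d
step 5: unify (Int -> a) ~ (d -> d)  [subst: {b:=a, c:=d} | 2 pending]
  -> decompose arrow: push Int~d, a~d
step 6: unify Int ~ d  [subst: {b:=a, c:=d} | 3 pending]
  bind d := Int
step 7: unify a ~ Int  [subst: {b:=a, c:=d, d:=Int} | 2 pending]
  bind a := Int
step 8: unify List List Int ~ List Int  [subst: {b:=a, c:=d, d:=Int, a:=Int} | 1 pending]
  -> decompose List: push List Int~Int
step 9: unify List Int ~ Int  [subst: {b:=a, c:=d, d:=Int, a:=Int} | 1 pending]
  clash: List Int vs Int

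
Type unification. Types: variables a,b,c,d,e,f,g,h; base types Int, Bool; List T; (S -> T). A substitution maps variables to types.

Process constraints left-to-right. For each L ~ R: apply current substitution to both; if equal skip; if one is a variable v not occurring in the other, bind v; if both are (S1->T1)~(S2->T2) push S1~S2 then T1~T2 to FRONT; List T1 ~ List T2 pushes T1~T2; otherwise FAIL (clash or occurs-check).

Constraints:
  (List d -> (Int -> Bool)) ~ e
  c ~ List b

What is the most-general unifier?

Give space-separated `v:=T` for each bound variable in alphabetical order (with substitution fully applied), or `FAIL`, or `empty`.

Answer: c:=List b e:=(List d -> (Int -> Bool))

Derivation:
step 1: unify (List d -> (Int -> Bool)) ~ e  [subst: {-} | 1 pending]
  bind e := (List d -> (Int -> Bool))
step 2: unify c ~ List b  [subst: {e:=(List d -> (Int -> Bool))} | 0 pending]
  bind c := List b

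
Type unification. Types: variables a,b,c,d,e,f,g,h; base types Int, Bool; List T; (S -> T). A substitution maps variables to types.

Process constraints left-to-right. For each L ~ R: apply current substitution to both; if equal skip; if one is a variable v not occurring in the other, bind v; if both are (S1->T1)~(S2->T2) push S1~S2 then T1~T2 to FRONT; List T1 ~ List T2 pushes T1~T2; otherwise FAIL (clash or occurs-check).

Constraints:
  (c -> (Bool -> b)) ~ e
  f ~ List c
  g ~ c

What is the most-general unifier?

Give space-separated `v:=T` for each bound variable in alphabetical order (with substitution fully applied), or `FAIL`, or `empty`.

step 1: unify (c -> (Bool -> b)) ~ e  [subst: {-} | 2 pending]
  bind e := (c -> (Bool -> b))
step 2: unify f ~ List c  [subst: {e:=(c -> (Bool -> b))} | 1 pending]
  bind f := List c
step 3: unify g ~ c  [subst: {e:=(c -> (Bool -> b)), f:=List c} | 0 pending]
  bind g := c

Answer: e:=(c -> (Bool -> b)) f:=List c g:=c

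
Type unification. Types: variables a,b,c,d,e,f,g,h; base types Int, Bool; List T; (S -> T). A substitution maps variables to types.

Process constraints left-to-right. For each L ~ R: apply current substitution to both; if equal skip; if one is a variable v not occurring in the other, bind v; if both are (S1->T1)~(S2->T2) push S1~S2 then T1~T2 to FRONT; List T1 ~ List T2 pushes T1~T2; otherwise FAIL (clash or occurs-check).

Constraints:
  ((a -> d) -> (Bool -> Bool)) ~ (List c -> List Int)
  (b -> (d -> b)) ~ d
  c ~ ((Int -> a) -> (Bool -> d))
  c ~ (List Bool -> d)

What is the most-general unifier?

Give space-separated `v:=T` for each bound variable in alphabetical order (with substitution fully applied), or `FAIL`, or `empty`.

Answer: FAIL

Derivation:
step 1: unify ((a -> d) -> (Bool -> Bool)) ~ (List c -> List Int)  [subst: {-} | 3 pending]
  -> decompose arrow: push (a -> d)~List c, (Bool -> Bool)~List Int
step 2: unify (a -> d) ~ List c  [subst: {-} | 4 pending]
  clash: (a -> d) vs List c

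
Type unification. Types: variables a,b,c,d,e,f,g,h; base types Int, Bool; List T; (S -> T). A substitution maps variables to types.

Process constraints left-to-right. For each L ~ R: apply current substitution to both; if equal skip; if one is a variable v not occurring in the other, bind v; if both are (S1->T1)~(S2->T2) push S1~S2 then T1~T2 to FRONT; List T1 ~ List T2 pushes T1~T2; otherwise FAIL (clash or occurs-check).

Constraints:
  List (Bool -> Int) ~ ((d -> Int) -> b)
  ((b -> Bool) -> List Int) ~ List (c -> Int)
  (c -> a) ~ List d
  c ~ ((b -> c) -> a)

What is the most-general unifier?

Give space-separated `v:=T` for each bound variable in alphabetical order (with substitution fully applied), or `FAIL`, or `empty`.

step 1: unify List (Bool -> Int) ~ ((d -> Int) -> b)  [subst: {-} | 3 pending]
  clash: List (Bool -> Int) vs ((d -> Int) -> b)

Answer: FAIL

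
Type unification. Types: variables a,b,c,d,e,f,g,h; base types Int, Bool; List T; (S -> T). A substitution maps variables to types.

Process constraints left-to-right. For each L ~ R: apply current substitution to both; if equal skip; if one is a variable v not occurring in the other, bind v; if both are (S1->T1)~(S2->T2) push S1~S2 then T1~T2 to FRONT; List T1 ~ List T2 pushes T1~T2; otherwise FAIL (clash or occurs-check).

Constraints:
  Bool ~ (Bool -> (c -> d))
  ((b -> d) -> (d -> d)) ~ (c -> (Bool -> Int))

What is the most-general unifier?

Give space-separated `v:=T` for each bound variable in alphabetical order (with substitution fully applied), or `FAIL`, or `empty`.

step 1: unify Bool ~ (Bool -> (c -> d))  [subst: {-} | 1 pending]
  clash: Bool vs (Bool -> (c -> d))

Answer: FAIL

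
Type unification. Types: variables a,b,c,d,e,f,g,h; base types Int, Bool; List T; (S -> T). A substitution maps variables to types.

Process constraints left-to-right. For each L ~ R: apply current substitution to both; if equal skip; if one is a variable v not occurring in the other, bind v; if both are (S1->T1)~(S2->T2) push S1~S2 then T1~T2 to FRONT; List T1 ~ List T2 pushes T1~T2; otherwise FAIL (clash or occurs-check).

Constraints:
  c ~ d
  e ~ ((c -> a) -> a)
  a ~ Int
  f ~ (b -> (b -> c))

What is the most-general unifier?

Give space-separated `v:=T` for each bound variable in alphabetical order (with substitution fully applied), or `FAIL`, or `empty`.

Answer: a:=Int c:=d e:=((d -> Int) -> Int) f:=(b -> (b -> d))

Derivation:
step 1: unify c ~ d  [subst: {-} | 3 pending]
  bind c := d
step 2: unify e ~ ((d -> a) -> a)  [subst: {c:=d} | 2 pending]
  bind e := ((d -> a) -> a)
step 3: unify a ~ Int  [subst: {c:=d, e:=((d -> a) -> a)} | 1 pending]
  bind a := Int
step 4: unify f ~ (b -> (b -> d))  [subst: {c:=d, e:=((d -> a) -> a), a:=Int} | 0 pending]
  bind f := (b -> (b -> d))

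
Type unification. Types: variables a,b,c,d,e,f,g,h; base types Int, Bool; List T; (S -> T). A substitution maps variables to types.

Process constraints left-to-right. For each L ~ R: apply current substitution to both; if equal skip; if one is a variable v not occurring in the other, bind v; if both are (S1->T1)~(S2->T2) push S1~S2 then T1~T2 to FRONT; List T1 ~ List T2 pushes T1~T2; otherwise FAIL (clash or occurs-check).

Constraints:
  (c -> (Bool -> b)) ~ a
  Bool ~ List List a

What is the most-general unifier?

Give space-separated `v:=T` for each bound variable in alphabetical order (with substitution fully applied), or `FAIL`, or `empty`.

step 1: unify (c -> (Bool -> b)) ~ a  [subst: {-} | 1 pending]
  bind a := (c -> (Bool -> b))
step 2: unify Bool ~ List List (c -> (Bool -> b))  [subst: {a:=(c -> (Bool -> b))} | 0 pending]
  clash: Bool vs List List (c -> (Bool -> b))

Answer: FAIL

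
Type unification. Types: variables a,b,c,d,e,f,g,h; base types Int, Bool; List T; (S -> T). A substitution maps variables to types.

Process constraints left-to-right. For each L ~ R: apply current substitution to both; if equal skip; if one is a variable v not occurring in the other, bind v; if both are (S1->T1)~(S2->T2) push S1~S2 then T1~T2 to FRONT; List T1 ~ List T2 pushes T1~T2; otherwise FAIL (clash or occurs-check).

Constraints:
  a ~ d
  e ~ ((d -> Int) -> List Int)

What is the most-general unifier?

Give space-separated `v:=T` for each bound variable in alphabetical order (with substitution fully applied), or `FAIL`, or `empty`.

step 1: unify a ~ d  [subst: {-} | 1 pending]
  bind a := d
step 2: unify e ~ ((d -> Int) -> List Int)  [subst: {a:=d} | 0 pending]
  bind e := ((d -> Int) -> List Int)

Answer: a:=d e:=((d -> Int) -> List Int)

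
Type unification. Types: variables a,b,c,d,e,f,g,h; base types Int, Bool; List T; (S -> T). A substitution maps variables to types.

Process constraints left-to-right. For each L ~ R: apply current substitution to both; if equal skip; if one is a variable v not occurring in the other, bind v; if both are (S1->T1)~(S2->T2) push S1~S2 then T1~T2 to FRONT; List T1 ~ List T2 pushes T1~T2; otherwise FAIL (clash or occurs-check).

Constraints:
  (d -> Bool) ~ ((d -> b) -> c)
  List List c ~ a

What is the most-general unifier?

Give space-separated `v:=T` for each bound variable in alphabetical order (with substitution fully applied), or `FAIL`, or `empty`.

Answer: FAIL

Derivation:
step 1: unify (d -> Bool) ~ ((d -> b) -> c)  [subst: {-} | 1 pending]
  -> decompose arrow: push d~(d -> b), Bool~c
step 2: unify d ~ (d -> b)  [subst: {-} | 2 pending]
  occurs-check fail: d in (d -> b)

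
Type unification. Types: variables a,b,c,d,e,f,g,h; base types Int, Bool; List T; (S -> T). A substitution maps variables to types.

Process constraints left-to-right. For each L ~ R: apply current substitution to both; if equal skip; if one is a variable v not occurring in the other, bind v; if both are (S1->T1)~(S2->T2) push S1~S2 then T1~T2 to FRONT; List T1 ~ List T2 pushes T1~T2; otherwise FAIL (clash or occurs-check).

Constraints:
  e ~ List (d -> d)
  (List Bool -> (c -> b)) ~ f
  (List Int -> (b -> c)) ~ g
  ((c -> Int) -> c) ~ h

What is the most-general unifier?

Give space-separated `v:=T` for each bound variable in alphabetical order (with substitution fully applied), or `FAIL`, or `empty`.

Answer: e:=List (d -> d) f:=(List Bool -> (c -> b)) g:=(List Int -> (b -> c)) h:=((c -> Int) -> c)

Derivation:
step 1: unify e ~ List (d -> d)  [subst: {-} | 3 pending]
  bind e := List (d -> d)
step 2: unify (List Bool -> (c -> b)) ~ f  [subst: {e:=List (d -> d)} | 2 pending]
  bind f := (List Bool -> (c -> b))
step 3: unify (List Int -> (b -> c)) ~ g  [subst: {e:=List (d -> d), f:=(List Bool -> (c -> b))} | 1 pending]
  bind g := (List Int -> (b -> c))
step 4: unify ((c -> Int) -> c) ~ h  [subst: {e:=List (d -> d), f:=(List Bool -> (c -> b)), g:=(List Int -> (b -> c))} | 0 pending]
  bind h := ((c -> Int) -> c)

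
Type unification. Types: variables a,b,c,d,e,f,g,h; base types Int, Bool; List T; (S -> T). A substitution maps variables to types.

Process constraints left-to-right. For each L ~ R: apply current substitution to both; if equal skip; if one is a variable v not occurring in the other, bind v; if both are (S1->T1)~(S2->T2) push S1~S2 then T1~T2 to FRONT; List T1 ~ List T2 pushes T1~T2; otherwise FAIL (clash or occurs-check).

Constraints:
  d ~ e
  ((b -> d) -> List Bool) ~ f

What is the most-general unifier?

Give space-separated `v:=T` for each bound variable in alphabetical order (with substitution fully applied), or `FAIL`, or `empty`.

Answer: d:=e f:=((b -> e) -> List Bool)

Derivation:
step 1: unify d ~ e  [subst: {-} | 1 pending]
  bind d := e
step 2: unify ((b -> e) -> List Bool) ~ f  [subst: {d:=e} | 0 pending]
  bind f := ((b -> e) -> List Bool)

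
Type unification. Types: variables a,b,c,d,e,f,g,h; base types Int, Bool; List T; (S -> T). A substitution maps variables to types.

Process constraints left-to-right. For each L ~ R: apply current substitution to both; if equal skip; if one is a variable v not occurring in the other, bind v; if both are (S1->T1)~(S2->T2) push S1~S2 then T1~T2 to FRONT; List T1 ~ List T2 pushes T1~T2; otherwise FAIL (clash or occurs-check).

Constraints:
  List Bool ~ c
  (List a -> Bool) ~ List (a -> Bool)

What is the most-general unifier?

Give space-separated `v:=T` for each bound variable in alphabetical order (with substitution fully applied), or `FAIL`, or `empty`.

Answer: FAIL

Derivation:
step 1: unify List Bool ~ c  [subst: {-} | 1 pending]
  bind c := List Bool
step 2: unify (List a -> Bool) ~ List (a -> Bool)  [subst: {c:=List Bool} | 0 pending]
  clash: (List a -> Bool) vs List (a -> Bool)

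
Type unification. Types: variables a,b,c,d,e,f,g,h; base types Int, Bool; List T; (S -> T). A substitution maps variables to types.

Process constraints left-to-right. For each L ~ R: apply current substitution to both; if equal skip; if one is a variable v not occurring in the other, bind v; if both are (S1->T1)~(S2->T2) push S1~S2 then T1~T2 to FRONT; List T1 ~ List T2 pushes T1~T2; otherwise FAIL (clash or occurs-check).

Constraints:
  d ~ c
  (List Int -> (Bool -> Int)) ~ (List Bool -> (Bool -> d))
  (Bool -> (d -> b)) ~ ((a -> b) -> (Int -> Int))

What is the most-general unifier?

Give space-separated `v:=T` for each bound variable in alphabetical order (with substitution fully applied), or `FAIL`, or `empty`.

step 1: unify d ~ c  [subst: {-} | 2 pending]
  bind d := c
step 2: unify (List Int -> (Bool -> Int)) ~ (List Bool -> (Bool -> c))  [subst: {d:=c} | 1 pending]
  -> decompose arrow: push List Int~List Bool, (Bool -> Int)~(Bool -> c)
step 3: unify List Int ~ List Bool  [subst: {d:=c} | 2 pending]
  -> decompose List: push Int~Bool
step 4: unify Int ~ Bool  [subst: {d:=c} | 2 pending]
  clash: Int vs Bool

Answer: FAIL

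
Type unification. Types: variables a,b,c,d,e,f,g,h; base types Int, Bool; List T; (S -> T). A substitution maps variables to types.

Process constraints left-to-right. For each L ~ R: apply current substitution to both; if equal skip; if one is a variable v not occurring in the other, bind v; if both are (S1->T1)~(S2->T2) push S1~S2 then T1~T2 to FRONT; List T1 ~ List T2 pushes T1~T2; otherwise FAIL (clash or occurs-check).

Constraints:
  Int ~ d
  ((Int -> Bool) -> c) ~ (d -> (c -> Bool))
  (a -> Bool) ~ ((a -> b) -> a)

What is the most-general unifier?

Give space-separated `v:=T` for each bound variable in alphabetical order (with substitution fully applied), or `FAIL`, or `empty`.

step 1: unify Int ~ d  [subst: {-} | 2 pending]
  bind d := Int
step 2: unify ((Int -> Bool) -> c) ~ (Int -> (c -> Bool))  [subst: {d:=Int} | 1 pending]
  -> decompose arrow: push (Int -> Bool)~Int, c~(c -> Bool)
step 3: unify (Int -> Bool) ~ Int  [subst: {d:=Int} | 2 pending]
  clash: (Int -> Bool) vs Int

Answer: FAIL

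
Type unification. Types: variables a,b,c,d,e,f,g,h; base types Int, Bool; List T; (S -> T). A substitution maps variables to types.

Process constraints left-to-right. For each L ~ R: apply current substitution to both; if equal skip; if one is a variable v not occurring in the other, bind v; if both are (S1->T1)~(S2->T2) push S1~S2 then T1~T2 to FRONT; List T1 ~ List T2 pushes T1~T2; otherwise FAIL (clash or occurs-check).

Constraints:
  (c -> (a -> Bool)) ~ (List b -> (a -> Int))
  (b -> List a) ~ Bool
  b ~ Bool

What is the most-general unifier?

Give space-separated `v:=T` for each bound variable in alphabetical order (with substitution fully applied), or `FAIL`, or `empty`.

step 1: unify (c -> (a -> Bool)) ~ (List b -> (a -> Int))  [subst: {-} | 2 pending]
  -> decompose arrow: push c~List b, (a -> Bool)~(a -> Int)
step 2: unify c ~ List b  [subst: {-} | 3 pending]
  bind c := List b
step 3: unify (a -> Bool) ~ (a -> Int)  [subst: {c:=List b} | 2 pending]
  -> decompose arrow: push a~a, Bool~Int
step 4: unify a ~ a  [subst: {c:=List b} | 3 pending]
  -> identical, skip
step 5: unify Bool ~ Int  [subst: {c:=List b} | 2 pending]
  clash: Bool vs Int

Answer: FAIL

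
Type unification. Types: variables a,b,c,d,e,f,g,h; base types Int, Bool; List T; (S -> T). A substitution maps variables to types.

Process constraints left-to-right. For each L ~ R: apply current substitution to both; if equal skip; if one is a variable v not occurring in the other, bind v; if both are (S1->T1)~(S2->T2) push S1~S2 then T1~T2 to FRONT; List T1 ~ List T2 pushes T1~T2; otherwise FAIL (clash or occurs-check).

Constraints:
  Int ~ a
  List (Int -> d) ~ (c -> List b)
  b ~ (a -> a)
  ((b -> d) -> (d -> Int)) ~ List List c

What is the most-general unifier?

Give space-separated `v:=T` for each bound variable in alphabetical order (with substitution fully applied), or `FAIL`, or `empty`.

step 1: unify Int ~ a  [subst: {-} | 3 pending]
  bind a := Int
step 2: unify List (Int -> d) ~ (c -> List b)  [subst: {a:=Int} | 2 pending]
  clash: List (Int -> d) vs (c -> List b)

Answer: FAIL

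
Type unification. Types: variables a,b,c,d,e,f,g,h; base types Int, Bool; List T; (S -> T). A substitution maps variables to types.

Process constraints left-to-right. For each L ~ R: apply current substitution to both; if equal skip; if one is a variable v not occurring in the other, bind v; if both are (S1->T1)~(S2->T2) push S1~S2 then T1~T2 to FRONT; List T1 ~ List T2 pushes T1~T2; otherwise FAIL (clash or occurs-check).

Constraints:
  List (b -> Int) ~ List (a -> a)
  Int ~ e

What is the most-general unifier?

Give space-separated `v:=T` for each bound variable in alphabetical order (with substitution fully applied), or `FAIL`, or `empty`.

step 1: unify List (b -> Int) ~ List (a -> a)  [subst: {-} | 1 pending]
  -> decompose List: push (b -> Int)~(a -> a)
step 2: unify (b -> Int) ~ (a -> a)  [subst: {-} | 1 pending]
  -> decompose arrow: push b~a, Int~a
step 3: unify b ~ a  [subst: {-} | 2 pending]
  bind b := a
step 4: unify Int ~ a  [subst: {b:=a} | 1 pending]
  bind a := Int
step 5: unify Int ~ e  [subst: {b:=a, a:=Int} | 0 pending]
  bind e := Int

Answer: a:=Int b:=Int e:=Int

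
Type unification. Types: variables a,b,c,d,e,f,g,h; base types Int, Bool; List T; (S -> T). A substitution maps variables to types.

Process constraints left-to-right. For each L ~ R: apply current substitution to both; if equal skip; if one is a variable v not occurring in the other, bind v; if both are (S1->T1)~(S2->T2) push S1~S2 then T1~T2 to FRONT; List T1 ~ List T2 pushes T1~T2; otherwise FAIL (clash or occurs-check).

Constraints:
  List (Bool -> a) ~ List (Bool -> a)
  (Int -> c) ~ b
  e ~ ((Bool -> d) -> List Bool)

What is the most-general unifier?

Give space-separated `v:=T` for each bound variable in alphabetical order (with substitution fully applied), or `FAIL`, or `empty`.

Answer: b:=(Int -> c) e:=((Bool -> d) -> List Bool)

Derivation:
step 1: unify List (Bool -> a) ~ List (Bool -> a)  [subst: {-} | 2 pending]
  -> identical, skip
step 2: unify (Int -> c) ~ b  [subst: {-} | 1 pending]
  bind b := (Int -> c)
step 3: unify e ~ ((Bool -> d) -> List Bool)  [subst: {b:=(Int -> c)} | 0 pending]
  bind e := ((Bool -> d) -> List Bool)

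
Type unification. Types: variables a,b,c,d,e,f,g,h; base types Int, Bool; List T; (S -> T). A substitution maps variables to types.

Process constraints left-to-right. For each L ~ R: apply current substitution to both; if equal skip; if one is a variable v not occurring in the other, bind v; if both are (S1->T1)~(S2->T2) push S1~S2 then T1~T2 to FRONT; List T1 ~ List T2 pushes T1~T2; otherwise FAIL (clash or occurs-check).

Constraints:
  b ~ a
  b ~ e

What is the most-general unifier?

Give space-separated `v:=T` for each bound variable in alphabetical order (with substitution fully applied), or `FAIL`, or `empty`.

step 1: unify b ~ a  [subst: {-} | 1 pending]
  bind b := a
step 2: unify a ~ e  [subst: {b:=a} | 0 pending]
  bind a := e

Answer: a:=e b:=e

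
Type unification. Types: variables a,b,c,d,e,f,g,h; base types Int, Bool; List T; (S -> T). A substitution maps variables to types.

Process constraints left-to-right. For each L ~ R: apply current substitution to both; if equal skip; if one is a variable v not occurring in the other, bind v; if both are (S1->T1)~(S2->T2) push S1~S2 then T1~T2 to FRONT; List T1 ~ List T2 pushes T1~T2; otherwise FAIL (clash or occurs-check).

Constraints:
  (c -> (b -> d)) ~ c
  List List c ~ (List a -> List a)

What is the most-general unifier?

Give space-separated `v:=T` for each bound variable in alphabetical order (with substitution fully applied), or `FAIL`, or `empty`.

step 1: unify (c -> (b -> d)) ~ c  [subst: {-} | 1 pending]
  occurs-check fail

Answer: FAIL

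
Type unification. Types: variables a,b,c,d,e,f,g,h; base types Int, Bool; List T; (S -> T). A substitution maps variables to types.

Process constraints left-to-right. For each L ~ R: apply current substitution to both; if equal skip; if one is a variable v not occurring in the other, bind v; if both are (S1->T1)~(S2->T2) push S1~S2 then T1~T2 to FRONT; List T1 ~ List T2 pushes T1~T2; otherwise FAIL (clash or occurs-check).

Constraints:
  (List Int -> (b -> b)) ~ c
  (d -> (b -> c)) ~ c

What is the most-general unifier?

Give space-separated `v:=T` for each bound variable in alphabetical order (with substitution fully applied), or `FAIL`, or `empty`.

Answer: FAIL

Derivation:
step 1: unify (List Int -> (b -> b)) ~ c  [subst: {-} | 1 pending]
  bind c := (List Int -> (b -> b))
step 2: unify (d -> (b -> (List Int -> (b -> b)))) ~ (List Int -> (b -> b))  [subst: {c:=(List Int -> (b -> b))} | 0 pending]
  -> decompose arrow: push d~List Int, (b -> (List Int -> (b -> b)))~(b -> b)
step 3: unify d ~ List Int  [subst: {c:=(List Int -> (b -> b))} | 1 pending]
  bind d := List Int
step 4: unify (b -> (List Int -> (b -> b))) ~ (b -> b)  [subst: {c:=(List Int -> (b -> b)), d:=List Int} | 0 pending]
  -> decompose arrow: push b~b, (List Int -> (b -> b))~b
step 5: unify b ~ b  [subst: {c:=(List Int -> (b -> b)), d:=List Int} | 1 pending]
  -> identical, skip
step 6: unify (List Int -> (b -> b)) ~ b  [subst: {c:=(List Int -> (b -> b)), d:=List Int} | 0 pending]
  occurs-check fail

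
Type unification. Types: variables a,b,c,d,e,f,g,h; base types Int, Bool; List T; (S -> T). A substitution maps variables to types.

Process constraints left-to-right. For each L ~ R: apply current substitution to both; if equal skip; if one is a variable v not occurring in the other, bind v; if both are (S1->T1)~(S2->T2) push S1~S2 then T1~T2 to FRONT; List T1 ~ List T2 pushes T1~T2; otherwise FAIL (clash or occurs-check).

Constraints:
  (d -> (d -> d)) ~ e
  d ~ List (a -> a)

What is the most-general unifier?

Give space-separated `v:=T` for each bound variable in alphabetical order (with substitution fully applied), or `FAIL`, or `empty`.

step 1: unify (d -> (d -> d)) ~ e  [subst: {-} | 1 pending]
  bind e := (d -> (d -> d))
step 2: unify d ~ List (a -> a)  [subst: {e:=(d -> (d -> d))} | 0 pending]
  bind d := List (a -> a)

Answer: d:=List (a -> a) e:=(List (a -> a) -> (List (a -> a) -> List (a -> a)))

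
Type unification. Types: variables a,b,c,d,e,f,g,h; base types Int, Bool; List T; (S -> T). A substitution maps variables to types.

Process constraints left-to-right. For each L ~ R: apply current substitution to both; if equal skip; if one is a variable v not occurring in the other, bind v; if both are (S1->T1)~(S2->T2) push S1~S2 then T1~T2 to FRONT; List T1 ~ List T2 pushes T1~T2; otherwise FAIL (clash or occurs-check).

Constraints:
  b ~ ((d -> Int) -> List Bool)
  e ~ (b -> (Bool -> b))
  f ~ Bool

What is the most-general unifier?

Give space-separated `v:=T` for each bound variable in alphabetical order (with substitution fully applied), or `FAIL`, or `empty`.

Answer: b:=((d -> Int) -> List Bool) e:=(((d -> Int) -> List Bool) -> (Bool -> ((d -> Int) -> List Bool))) f:=Bool

Derivation:
step 1: unify b ~ ((d -> Int) -> List Bool)  [subst: {-} | 2 pending]
  bind b := ((d -> Int) -> List Bool)
step 2: unify e ~ (((d -> Int) -> List Bool) -> (Bool -> ((d -> Int) -> List Bool)))  [subst: {b:=((d -> Int) -> List Bool)} | 1 pending]
  bind e := (((d -> Int) -> List Bool) -> (Bool -> ((d -> Int) -> List Bool)))
step 3: unify f ~ Bool  [subst: {b:=((d -> Int) -> List Bool), e:=(((d -> Int) -> List Bool) -> (Bool -> ((d -> Int) -> List Bool)))} | 0 pending]
  bind f := Bool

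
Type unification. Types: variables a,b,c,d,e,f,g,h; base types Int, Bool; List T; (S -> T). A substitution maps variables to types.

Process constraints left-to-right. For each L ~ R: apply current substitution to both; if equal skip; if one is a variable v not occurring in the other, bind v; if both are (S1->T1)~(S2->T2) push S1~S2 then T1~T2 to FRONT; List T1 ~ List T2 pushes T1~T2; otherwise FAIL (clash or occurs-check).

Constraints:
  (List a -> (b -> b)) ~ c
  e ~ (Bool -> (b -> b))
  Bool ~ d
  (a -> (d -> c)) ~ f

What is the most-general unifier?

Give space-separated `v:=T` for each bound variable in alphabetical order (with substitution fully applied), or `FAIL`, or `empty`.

Answer: c:=(List a -> (b -> b)) d:=Bool e:=(Bool -> (b -> b)) f:=(a -> (Bool -> (List a -> (b -> b))))

Derivation:
step 1: unify (List a -> (b -> b)) ~ c  [subst: {-} | 3 pending]
  bind c := (List a -> (b -> b))
step 2: unify e ~ (Bool -> (b -> b))  [subst: {c:=(List a -> (b -> b))} | 2 pending]
  bind e := (Bool -> (b -> b))
step 3: unify Bool ~ d  [subst: {c:=(List a -> (b -> b)), e:=(Bool -> (b -> b))} | 1 pending]
  bind d := Bool
step 4: unify (a -> (Bool -> (List a -> (b -> b)))) ~ f  [subst: {c:=(List a -> (b -> b)), e:=(Bool -> (b -> b)), d:=Bool} | 0 pending]
  bind f := (a -> (Bool -> (List a -> (b -> b))))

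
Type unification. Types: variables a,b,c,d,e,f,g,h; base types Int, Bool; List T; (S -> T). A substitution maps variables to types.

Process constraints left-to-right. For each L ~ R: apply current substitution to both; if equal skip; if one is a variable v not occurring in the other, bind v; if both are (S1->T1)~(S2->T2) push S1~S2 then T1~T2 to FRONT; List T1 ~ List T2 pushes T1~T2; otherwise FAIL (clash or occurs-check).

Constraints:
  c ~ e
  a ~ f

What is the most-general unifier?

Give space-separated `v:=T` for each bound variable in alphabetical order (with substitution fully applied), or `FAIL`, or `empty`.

step 1: unify c ~ e  [subst: {-} | 1 pending]
  bind c := e
step 2: unify a ~ f  [subst: {c:=e} | 0 pending]
  bind a := f

Answer: a:=f c:=e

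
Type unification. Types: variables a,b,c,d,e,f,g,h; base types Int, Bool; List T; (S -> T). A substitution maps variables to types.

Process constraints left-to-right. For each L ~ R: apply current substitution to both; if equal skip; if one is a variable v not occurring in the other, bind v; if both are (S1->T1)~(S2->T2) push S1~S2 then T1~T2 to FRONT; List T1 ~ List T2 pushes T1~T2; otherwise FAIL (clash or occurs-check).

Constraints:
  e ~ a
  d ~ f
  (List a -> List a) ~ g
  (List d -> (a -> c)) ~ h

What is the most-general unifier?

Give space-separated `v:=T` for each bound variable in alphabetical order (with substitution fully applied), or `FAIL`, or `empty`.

step 1: unify e ~ a  [subst: {-} | 3 pending]
  bind e := a
step 2: unify d ~ f  [subst: {e:=a} | 2 pending]
  bind d := f
step 3: unify (List a -> List a) ~ g  [subst: {e:=a, d:=f} | 1 pending]
  bind g := (List a -> List a)
step 4: unify (List f -> (a -> c)) ~ h  [subst: {e:=a, d:=f, g:=(List a -> List a)} | 0 pending]
  bind h := (List f -> (a -> c))

Answer: d:=f e:=a g:=(List a -> List a) h:=(List f -> (a -> c))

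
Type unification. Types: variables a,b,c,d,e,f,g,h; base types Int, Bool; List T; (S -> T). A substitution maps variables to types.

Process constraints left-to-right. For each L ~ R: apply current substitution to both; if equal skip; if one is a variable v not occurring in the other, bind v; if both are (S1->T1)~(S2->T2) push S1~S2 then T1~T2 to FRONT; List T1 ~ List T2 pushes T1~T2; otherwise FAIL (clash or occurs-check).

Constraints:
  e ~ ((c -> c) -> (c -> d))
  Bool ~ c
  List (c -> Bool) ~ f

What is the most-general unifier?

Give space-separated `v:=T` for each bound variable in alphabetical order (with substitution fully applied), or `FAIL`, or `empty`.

Answer: c:=Bool e:=((Bool -> Bool) -> (Bool -> d)) f:=List (Bool -> Bool)

Derivation:
step 1: unify e ~ ((c -> c) -> (c -> d))  [subst: {-} | 2 pending]
  bind e := ((c -> c) -> (c -> d))
step 2: unify Bool ~ c  [subst: {e:=((c -> c) -> (c -> d))} | 1 pending]
  bind c := Bool
step 3: unify List (Bool -> Bool) ~ f  [subst: {e:=((c -> c) -> (c -> d)), c:=Bool} | 0 pending]
  bind f := List (Bool -> Bool)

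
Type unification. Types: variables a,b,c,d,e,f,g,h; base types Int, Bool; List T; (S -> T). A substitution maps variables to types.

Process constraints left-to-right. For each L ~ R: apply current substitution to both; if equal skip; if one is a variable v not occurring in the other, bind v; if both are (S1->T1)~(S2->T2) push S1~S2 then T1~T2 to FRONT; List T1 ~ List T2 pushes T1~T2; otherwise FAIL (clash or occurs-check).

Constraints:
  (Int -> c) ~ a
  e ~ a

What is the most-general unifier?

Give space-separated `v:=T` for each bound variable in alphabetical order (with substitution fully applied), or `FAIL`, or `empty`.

Answer: a:=(Int -> c) e:=(Int -> c)

Derivation:
step 1: unify (Int -> c) ~ a  [subst: {-} | 1 pending]
  bind a := (Int -> c)
step 2: unify e ~ (Int -> c)  [subst: {a:=(Int -> c)} | 0 pending]
  bind e := (Int -> c)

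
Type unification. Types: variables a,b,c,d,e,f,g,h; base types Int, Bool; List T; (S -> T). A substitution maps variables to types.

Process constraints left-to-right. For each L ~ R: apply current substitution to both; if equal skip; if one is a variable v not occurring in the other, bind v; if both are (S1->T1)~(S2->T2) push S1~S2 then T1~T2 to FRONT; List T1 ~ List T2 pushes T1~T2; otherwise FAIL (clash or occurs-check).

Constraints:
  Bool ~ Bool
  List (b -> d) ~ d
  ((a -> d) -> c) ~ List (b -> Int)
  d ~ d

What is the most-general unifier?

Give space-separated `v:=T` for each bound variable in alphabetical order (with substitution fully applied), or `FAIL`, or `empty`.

Answer: FAIL

Derivation:
step 1: unify Bool ~ Bool  [subst: {-} | 3 pending]
  -> identical, skip
step 2: unify List (b -> d) ~ d  [subst: {-} | 2 pending]
  occurs-check fail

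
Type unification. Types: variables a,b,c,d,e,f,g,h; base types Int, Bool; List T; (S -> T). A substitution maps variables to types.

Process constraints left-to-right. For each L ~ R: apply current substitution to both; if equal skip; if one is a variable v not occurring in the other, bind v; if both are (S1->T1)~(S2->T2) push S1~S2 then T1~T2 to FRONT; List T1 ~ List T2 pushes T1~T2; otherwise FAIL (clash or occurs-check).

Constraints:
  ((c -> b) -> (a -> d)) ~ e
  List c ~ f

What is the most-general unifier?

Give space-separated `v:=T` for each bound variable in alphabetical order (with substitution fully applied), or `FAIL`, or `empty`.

Answer: e:=((c -> b) -> (a -> d)) f:=List c

Derivation:
step 1: unify ((c -> b) -> (a -> d)) ~ e  [subst: {-} | 1 pending]
  bind e := ((c -> b) -> (a -> d))
step 2: unify List c ~ f  [subst: {e:=((c -> b) -> (a -> d))} | 0 pending]
  bind f := List c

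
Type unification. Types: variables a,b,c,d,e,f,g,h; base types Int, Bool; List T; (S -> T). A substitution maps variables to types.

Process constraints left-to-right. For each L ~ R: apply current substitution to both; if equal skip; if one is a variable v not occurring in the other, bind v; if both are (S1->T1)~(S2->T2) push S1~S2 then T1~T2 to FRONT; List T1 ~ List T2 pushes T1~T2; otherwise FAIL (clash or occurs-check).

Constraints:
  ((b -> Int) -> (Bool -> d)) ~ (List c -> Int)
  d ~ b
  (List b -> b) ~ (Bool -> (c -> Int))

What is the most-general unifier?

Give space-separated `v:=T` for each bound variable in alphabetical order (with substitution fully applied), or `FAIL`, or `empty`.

Answer: FAIL

Derivation:
step 1: unify ((b -> Int) -> (Bool -> d)) ~ (List c -> Int)  [subst: {-} | 2 pending]
  -> decompose arrow: push (b -> Int)~List c, (Bool -> d)~Int
step 2: unify (b -> Int) ~ List c  [subst: {-} | 3 pending]
  clash: (b -> Int) vs List c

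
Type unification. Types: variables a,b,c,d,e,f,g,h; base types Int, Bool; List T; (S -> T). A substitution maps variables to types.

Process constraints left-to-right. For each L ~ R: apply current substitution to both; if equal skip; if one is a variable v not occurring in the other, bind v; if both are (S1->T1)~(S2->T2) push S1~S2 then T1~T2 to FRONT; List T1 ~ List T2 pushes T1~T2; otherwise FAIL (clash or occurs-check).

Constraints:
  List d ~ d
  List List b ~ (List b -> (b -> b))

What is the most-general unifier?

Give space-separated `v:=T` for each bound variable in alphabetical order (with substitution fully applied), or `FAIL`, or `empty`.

Answer: FAIL

Derivation:
step 1: unify List d ~ d  [subst: {-} | 1 pending]
  occurs-check fail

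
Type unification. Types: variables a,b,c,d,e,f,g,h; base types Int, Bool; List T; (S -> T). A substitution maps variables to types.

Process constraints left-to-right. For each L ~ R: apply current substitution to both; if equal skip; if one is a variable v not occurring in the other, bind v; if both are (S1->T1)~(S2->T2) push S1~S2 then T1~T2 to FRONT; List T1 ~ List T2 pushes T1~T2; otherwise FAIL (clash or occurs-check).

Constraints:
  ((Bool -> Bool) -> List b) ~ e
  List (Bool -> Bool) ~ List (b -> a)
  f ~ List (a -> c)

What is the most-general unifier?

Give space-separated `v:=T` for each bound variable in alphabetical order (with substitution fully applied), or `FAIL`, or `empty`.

Answer: a:=Bool b:=Bool e:=((Bool -> Bool) -> List Bool) f:=List (Bool -> c)

Derivation:
step 1: unify ((Bool -> Bool) -> List b) ~ e  [subst: {-} | 2 pending]
  bind e := ((Bool -> Bool) -> List b)
step 2: unify List (Bool -> Bool) ~ List (b -> a)  [subst: {e:=((Bool -> Bool) -> List b)} | 1 pending]
  -> decompose List: push (Bool -> Bool)~(b -> a)
step 3: unify (Bool -> Bool) ~ (b -> a)  [subst: {e:=((Bool -> Bool) -> List b)} | 1 pending]
  -> decompose arrow: push Bool~b, Bool~a
step 4: unify Bool ~ b  [subst: {e:=((Bool -> Bool) -> List b)} | 2 pending]
  bind b := Bool
step 5: unify Bool ~ a  [subst: {e:=((Bool -> Bool) -> List b), b:=Bool} | 1 pending]
  bind a := Bool
step 6: unify f ~ List (Bool -> c)  [subst: {e:=((Bool -> Bool) -> List b), b:=Bool, a:=Bool} | 0 pending]
  bind f := List (Bool -> c)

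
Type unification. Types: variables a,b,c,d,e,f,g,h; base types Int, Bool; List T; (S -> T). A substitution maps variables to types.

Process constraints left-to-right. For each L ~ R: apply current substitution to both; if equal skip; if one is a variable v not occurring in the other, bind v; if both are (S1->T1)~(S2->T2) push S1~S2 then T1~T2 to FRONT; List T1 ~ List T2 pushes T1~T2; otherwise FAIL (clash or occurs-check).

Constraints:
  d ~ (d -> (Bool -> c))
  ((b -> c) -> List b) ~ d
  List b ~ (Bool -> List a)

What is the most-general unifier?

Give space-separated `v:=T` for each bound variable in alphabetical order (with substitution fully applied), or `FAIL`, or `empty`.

Answer: FAIL

Derivation:
step 1: unify d ~ (d -> (Bool -> c))  [subst: {-} | 2 pending]
  occurs-check fail: d in (d -> (Bool -> c))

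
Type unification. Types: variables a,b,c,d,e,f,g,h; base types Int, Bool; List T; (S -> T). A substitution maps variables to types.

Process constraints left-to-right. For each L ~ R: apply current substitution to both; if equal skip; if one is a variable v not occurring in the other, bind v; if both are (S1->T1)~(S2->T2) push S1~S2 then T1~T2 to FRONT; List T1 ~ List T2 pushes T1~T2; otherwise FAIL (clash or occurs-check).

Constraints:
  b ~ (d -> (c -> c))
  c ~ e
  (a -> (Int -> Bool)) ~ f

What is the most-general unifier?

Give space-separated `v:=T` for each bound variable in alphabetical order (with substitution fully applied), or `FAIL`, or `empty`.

Answer: b:=(d -> (e -> e)) c:=e f:=(a -> (Int -> Bool))

Derivation:
step 1: unify b ~ (d -> (c -> c))  [subst: {-} | 2 pending]
  bind b := (d -> (c -> c))
step 2: unify c ~ e  [subst: {b:=(d -> (c -> c))} | 1 pending]
  bind c := e
step 3: unify (a -> (Int -> Bool)) ~ f  [subst: {b:=(d -> (c -> c)), c:=e} | 0 pending]
  bind f := (a -> (Int -> Bool))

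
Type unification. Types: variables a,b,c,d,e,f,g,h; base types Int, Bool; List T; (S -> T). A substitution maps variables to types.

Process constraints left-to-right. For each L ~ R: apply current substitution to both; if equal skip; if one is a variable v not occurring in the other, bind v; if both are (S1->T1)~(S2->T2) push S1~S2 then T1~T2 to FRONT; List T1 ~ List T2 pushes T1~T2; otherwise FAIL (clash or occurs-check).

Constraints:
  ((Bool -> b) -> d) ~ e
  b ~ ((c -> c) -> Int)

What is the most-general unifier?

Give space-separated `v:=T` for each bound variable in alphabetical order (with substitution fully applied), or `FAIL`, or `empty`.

Answer: b:=((c -> c) -> Int) e:=((Bool -> ((c -> c) -> Int)) -> d)

Derivation:
step 1: unify ((Bool -> b) -> d) ~ e  [subst: {-} | 1 pending]
  bind e := ((Bool -> b) -> d)
step 2: unify b ~ ((c -> c) -> Int)  [subst: {e:=((Bool -> b) -> d)} | 0 pending]
  bind b := ((c -> c) -> Int)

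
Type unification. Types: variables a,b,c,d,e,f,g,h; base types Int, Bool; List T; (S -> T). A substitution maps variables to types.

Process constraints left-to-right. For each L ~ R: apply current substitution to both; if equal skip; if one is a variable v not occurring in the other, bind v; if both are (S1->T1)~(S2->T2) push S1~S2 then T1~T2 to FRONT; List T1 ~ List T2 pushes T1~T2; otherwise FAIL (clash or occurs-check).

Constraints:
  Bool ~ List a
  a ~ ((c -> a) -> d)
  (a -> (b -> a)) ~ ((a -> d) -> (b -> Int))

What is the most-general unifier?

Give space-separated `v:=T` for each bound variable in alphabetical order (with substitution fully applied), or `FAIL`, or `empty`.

step 1: unify Bool ~ List a  [subst: {-} | 2 pending]
  clash: Bool vs List a

Answer: FAIL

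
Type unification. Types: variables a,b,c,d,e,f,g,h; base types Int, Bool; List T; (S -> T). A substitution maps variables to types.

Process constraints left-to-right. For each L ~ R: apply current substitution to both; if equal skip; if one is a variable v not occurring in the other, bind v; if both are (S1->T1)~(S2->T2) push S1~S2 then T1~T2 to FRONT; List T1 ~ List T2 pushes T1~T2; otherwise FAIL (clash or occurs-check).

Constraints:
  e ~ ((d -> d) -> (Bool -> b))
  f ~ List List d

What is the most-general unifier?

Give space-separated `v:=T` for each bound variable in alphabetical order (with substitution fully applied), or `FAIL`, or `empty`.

step 1: unify e ~ ((d -> d) -> (Bool -> b))  [subst: {-} | 1 pending]
  bind e := ((d -> d) -> (Bool -> b))
step 2: unify f ~ List List d  [subst: {e:=((d -> d) -> (Bool -> b))} | 0 pending]
  bind f := List List d

Answer: e:=((d -> d) -> (Bool -> b)) f:=List List d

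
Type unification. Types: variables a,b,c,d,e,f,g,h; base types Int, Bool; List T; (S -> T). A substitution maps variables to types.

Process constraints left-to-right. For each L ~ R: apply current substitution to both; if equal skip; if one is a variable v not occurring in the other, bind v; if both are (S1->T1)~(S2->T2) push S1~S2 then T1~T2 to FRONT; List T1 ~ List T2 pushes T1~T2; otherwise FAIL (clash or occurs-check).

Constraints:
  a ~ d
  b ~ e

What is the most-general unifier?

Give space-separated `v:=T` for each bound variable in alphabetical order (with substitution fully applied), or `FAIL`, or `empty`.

Answer: a:=d b:=e

Derivation:
step 1: unify a ~ d  [subst: {-} | 1 pending]
  bind a := d
step 2: unify b ~ e  [subst: {a:=d} | 0 pending]
  bind b := e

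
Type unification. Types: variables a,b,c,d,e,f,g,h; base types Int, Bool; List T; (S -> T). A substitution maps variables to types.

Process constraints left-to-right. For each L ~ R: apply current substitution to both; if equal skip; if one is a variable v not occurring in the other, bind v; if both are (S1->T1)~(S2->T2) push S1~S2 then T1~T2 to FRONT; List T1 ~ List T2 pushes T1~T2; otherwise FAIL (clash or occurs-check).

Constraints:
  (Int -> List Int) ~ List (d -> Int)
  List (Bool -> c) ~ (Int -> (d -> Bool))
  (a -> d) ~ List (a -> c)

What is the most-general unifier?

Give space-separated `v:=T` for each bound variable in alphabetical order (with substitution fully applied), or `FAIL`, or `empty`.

step 1: unify (Int -> List Int) ~ List (d -> Int)  [subst: {-} | 2 pending]
  clash: (Int -> List Int) vs List (d -> Int)

Answer: FAIL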